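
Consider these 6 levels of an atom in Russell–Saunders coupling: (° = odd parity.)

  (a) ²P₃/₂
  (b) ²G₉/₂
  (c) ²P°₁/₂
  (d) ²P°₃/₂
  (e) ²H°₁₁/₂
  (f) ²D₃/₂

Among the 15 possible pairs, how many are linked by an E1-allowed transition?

(a)–(b): forbidden (parity, ΔL, ΔJ).
(a)–(c): allowed.
(a)–(d): allowed.
(a)–(e): forbidden (ΔL, ΔJ).
(a)–(f): forbidden (parity).
(b)–(c): forbidden (ΔL, ΔJ).
(b)–(d): forbidden (ΔL, ΔJ).
(b)–(e): allowed.
(b)–(f): forbidden (parity, ΔL, ΔJ).
(c)–(d): forbidden (parity).
(c)–(e): forbidden (parity, ΔL, ΔJ).
(c)–(f): allowed.
(d)–(e): forbidden (parity, ΔL, ΔJ).
(d)–(f): allowed.
(e)–(f): forbidden (ΔL, ΔJ).
Allowed pairs: 5 of 15.

5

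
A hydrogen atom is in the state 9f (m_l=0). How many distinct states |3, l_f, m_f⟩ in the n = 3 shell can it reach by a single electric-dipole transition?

E1 requires Δl = ±1, so l_f ∈ {2, 4}; with 0 ≤ l_f ≤ n_f−1 = 2, the allowed l_f values are {2}.
For l_f = 2: m_f ∈ {m_i−1, m_i, m_i+1} ∩ [−2, 2] = {-1, 0, 1} → 3 states.
Total: 3.

3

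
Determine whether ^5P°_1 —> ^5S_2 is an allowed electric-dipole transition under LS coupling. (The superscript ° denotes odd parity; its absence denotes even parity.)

Initial level: S=2, L=1, J=1, parity odd. Final level: S=2, L=0, J=2, parity even.
Parity must change: odd → even — ✓.
ΔS = 0: S: 2 → 2 — ✓.
ΔL = 0, ±1 (not L=0↔0): L: 1 → 0, ΔL = -1 — ✓.
ΔJ = 0, ±1 (not J=0↔0): J: 1 → 2, ΔJ = +1 — ✓.
All four E1 rules are satisfied.

allowed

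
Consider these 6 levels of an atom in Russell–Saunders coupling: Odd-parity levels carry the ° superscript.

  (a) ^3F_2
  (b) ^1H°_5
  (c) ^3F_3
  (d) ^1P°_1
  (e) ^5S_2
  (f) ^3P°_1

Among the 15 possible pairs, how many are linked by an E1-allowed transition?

(a)–(b): forbidden (ΔS, ΔL, ΔJ).
(a)–(c): forbidden (parity).
(a)–(d): forbidden (ΔS, ΔL).
(a)–(e): forbidden (parity, ΔS, ΔL).
(a)–(f): forbidden (ΔL).
(b)–(c): forbidden (ΔS, ΔL, ΔJ).
(b)–(d): forbidden (parity, ΔL, ΔJ).
(b)–(e): forbidden (ΔS, ΔL, ΔJ).
(b)–(f): forbidden (parity, ΔS, ΔL, ΔJ).
(c)–(d): forbidden (ΔS, ΔL, ΔJ).
(c)–(e): forbidden (parity, ΔS, ΔL).
(c)–(f): forbidden (ΔL, ΔJ).
(d)–(e): forbidden (ΔS).
(d)–(f): forbidden (parity, ΔS).
(e)–(f): forbidden (ΔS).
Allowed pairs: 0 of 15.

0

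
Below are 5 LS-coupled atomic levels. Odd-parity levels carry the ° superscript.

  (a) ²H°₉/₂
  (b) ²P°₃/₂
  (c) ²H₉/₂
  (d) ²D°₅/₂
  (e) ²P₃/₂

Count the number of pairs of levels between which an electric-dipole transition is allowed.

3

(a)–(b): forbidden (parity, ΔL, ΔJ).
(a)–(c): allowed.
(a)–(d): forbidden (parity, ΔL, ΔJ).
(a)–(e): forbidden (ΔL, ΔJ).
(b)–(c): forbidden (ΔL, ΔJ).
(b)–(d): forbidden (parity).
(b)–(e): allowed.
(c)–(d): forbidden (ΔL, ΔJ).
(c)–(e): forbidden (parity, ΔL, ΔJ).
(d)–(e): allowed.
Allowed pairs: 3 of 10.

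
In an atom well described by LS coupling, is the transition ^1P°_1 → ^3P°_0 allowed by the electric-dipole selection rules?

forbidden

Reading off the term symbols: S 0→1, L 1→1, J 1→0, parity odd→odd.
Parity must change: odd → odd — fails.
ΔS = 0: S: 0 → 1 — fails.
ΔL = 0, ±1 (not L=0↔0): L: 1 → 1, ΔL = +0 — ok.
ΔJ = 0, ±1 (not J=0↔0): J: 1 → 0, ΔJ = -1 — ok.
Rule(s) violated: parity, ΔS.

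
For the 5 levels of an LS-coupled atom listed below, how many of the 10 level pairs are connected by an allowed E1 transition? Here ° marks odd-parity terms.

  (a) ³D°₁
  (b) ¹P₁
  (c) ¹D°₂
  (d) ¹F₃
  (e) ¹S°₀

(a)–(b): forbidden (ΔS).
(a)–(c): forbidden (parity, ΔS).
(a)–(d): forbidden (ΔS, ΔJ).
(a)–(e): forbidden (parity, ΔS, ΔL).
(b)–(c): allowed.
(b)–(d): forbidden (parity, ΔL, ΔJ).
(b)–(e): allowed.
(c)–(d): allowed.
(c)–(e): forbidden (parity, ΔL, ΔJ).
(d)–(e): forbidden (ΔL, ΔJ).
Allowed pairs: 3 of 10.

3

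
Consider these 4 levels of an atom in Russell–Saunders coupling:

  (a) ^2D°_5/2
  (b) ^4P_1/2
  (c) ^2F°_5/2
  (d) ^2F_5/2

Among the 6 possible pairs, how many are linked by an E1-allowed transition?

2

(a)–(b): forbidden (ΔS, ΔJ).
(a)–(c): forbidden (parity).
(a)–(d): allowed.
(b)–(c): forbidden (ΔS, ΔL, ΔJ).
(b)–(d): forbidden (parity, ΔS, ΔL, ΔJ).
(c)–(d): allowed.
Allowed pairs: 2 of 6.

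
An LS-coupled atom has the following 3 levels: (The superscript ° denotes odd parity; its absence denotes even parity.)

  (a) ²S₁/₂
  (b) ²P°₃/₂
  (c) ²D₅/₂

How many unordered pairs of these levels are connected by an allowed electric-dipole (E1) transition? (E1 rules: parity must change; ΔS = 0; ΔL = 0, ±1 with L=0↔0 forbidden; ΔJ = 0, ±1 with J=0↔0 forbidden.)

(a)–(b): allowed.
(a)–(c): forbidden (parity, ΔL, ΔJ).
(b)–(c): allowed.
Allowed pairs: 2 of 3.

2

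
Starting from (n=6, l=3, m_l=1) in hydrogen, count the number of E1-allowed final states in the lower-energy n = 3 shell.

3

E1 requires Δl = ±1, so l_f ∈ {2, 4}; with 0 ≤ l_f ≤ n_f−1 = 2, the allowed l_f values are {2}.
For l_f = 2: m_f ∈ {m_i−1, m_i, m_i+1} ∩ [−2, 2] = {0, 1, 2} → 3 states.
Total: 3.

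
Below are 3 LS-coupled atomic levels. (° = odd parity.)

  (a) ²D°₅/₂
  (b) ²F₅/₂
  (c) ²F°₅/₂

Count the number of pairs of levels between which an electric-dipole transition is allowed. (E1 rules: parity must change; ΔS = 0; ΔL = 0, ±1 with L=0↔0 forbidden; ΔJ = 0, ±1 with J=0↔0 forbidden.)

(a)–(b): allowed.
(a)–(c): forbidden (parity).
(b)–(c): allowed.
Allowed pairs: 2 of 3.

2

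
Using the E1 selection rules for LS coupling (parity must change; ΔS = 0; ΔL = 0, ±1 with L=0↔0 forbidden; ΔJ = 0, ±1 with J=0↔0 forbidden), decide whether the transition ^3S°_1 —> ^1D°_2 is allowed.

forbidden

Reading off the term symbols: S 1→0, L 0→2, J 1→2, parity odd→odd.
ΔS = 0: S: 1 → 0 — violated.
ΔL = 0, ±1 (not L=0↔0): L: 0 → 2, ΔL = +2 — violated.
ΔJ = 0, ±1 (not J=0↔0): J: 1 → 2, ΔJ = +1 — satisfied.
Parity must change: odd → odd — violated.
Rule(s) violated: parity, ΔS, ΔL.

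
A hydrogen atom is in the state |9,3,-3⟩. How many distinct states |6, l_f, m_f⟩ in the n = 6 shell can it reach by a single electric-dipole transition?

E1 requires Δl = ±1, so l_f ∈ {2, 4}; with 0 ≤ l_f ≤ n_f−1 = 5, the allowed l_f values are {2, 4}.
For l_f = 2: m_f ∈ {m_i−1, m_i, m_i+1} ∩ [−2, 2] = {-2} → 1 state.
For l_f = 4: m_f ∈ {m_i−1, m_i, m_i+1} ∩ [−4, 4] = {-4, -3, -2} → 3 states.
Total: 4.

4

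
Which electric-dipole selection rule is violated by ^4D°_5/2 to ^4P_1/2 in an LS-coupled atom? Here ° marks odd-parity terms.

Initial level: S=3/2, L=2, J=5/2, parity odd. Final level: S=3/2, L=1, J=1/2, parity even.
Parity must change: odd → even — passes.
ΔS = 0: S: 3/2 → 3/2 — passes.
ΔL = 0, ±1 (not L=0↔0): L: 2 → 1, ΔL = -1 — passes.
ΔJ = 0, ±1 (not J=0↔0): J: 5/2 → 1/2, ΔJ = -2 — fails.

the ΔJ = 0, ±1 rule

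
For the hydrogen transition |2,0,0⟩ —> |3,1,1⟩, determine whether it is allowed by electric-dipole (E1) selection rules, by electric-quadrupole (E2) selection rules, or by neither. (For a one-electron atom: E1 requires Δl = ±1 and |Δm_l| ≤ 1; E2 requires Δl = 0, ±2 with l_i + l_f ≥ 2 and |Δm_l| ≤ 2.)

E1

Δl = 1 − 0 = +1; l_i + l_f = 1.
Δm_l = +1.
E1 (Δl = ±1, |Δm_l| ≤ 1): satisfied.
E2 (Δl = 0,±2, l_i+l_f ≥ 2, |Δm_l| ≤ 2): not satisfied.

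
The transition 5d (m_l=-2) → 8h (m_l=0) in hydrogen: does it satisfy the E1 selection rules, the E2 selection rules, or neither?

neither

Δl = 5 − 2 = +3; l_i + l_f = 7.
Δm_l = +2.
E1 (Δl = ±1, |Δm_l| ≤ 1): not satisfied.
E2 (Δl = 0,±2, l_i+l_f ≥ 2, |Δm_l| ≤ 2): not satisfied.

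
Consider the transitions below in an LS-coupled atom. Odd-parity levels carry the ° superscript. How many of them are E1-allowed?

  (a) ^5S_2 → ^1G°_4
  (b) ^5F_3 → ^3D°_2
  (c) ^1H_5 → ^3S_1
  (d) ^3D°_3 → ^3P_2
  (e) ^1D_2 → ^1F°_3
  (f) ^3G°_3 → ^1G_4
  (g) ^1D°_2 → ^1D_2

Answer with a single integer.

(a) forbidden (ΔS, ΔL, ΔJ fail)
(b) forbidden (ΔS fails)
(c) forbidden (parity, ΔS, ΔL, ΔJ fail)
(d) allowed
(e) allowed
(f) forbidden (ΔS fails)
(g) allowed
Total allowed: 3 of 7.

3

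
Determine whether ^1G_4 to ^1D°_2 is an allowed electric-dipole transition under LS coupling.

Initial level: S=0, L=4, J=4, parity even. Final level: S=0, L=2, J=2, parity odd.
Parity must change: even → odd — ok.
ΔS = 0: S: 0 → 0 — ok.
ΔL = 0, ±1 (not L=0↔0): L: 4 → 2, ΔL = -2 — fails.
ΔJ = 0, ±1 (not J=0↔0): J: 4 → 2, ΔJ = -2 — fails.
Rule(s) violated: ΔL, ΔJ.

forbidden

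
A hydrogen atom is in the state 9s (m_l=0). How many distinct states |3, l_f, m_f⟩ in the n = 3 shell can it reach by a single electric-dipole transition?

E1 requires Δl = ±1, so l_f ∈ {-1, 1}; with 0 ≤ l_f ≤ n_f−1 = 2, the allowed l_f values are {1}.
For l_f = 1: m_f ∈ {m_i−1, m_i, m_i+1} ∩ [−1, 1] = {-1, 0, 1} → 3 states.
Total: 3.

3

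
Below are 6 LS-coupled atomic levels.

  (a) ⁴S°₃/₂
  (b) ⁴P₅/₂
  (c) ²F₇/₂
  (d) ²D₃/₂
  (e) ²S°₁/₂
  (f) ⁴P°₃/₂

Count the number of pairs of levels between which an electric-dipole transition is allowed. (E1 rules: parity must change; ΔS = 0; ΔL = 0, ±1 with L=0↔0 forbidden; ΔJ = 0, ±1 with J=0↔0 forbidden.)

2

(a)–(b): allowed.
(a)–(c): forbidden (ΔS, ΔL, ΔJ).
(a)–(d): forbidden (ΔS, ΔL).
(a)–(e): forbidden (parity, ΔS, ΔL).
(a)–(f): forbidden (parity).
(b)–(c): forbidden (parity, ΔS, ΔL).
(b)–(d): forbidden (parity, ΔS).
(b)–(e): forbidden (ΔS, ΔJ).
(b)–(f): allowed.
(c)–(d): forbidden (parity, ΔJ).
(c)–(e): forbidden (ΔL, ΔJ).
(c)–(f): forbidden (ΔS, ΔL, ΔJ).
(d)–(e): forbidden (ΔL).
(d)–(f): forbidden (ΔS).
(e)–(f): forbidden (parity, ΔS).
Allowed pairs: 2 of 15.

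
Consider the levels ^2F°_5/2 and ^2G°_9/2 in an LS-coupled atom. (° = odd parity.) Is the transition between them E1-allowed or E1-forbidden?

Reading off the term symbols: S 1/2→1/2, L 3→4, J 5/2→9/2, parity odd→odd.
Parity must change: odd → odd — fails.
ΔS = 0: S: 1/2 → 1/2 — ok.
ΔL = 0, ±1 (not L=0↔0): L: 3 → 4, ΔL = +1 — ok.
ΔJ = 0, ±1 (not J=0↔0): J: 5/2 → 9/2, ΔJ = +2 — fails.
Rule(s) violated: parity, ΔJ.

forbidden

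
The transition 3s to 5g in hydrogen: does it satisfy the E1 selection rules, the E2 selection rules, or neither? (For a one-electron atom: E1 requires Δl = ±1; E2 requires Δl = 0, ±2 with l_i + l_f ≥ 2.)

Δl = 4 − 0 = +4; l_i + l_f = 4.
E1 (Δl = ±1): not satisfied.
E2 (Δl = 0,±2, l_i+l_f ≥ 2): not satisfied.

neither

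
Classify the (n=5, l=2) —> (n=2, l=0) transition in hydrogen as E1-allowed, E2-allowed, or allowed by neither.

E2

Δl = 0 − 2 = -2; l_i + l_f = 2.
E1 (Δl = ±1): not satisfied.
E2 (Δl = 0,±2, l_i+l_f ≥ 2): satisfied.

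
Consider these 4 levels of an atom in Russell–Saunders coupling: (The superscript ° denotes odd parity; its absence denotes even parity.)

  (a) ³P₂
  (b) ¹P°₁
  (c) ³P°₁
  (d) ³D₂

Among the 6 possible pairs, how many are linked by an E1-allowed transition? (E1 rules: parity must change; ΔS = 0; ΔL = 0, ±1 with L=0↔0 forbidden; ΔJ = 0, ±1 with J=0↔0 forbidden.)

2

(a)–(b): forbidden (ΔS).
(a)–(c): allowed.
(a)–(d): forbidden (parity).
(b)–(c): forbidden (parity, ΔS).
(b)–(d): forbidden (ΔS).
(c)–(d): allowed.
Allowed pairs: 2 of 6.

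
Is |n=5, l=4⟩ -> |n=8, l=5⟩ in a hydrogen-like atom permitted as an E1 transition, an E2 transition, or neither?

E1

Δl = 5 − 4 = +1; l_i + l_f = 9.
E1 (Δl = ±1): satisfied.
E2 (Δl = 0,±2, l_i+l_f ≥ 2): not satisfied.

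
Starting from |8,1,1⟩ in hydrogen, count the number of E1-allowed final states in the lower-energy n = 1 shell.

E1 requires Δl = ±1, so l_f ∈ {0, 2}; with 0 ≤ l_f ≤ n_f−1 = 0, the allowed l_f values are {0}.
For l_f = 0: m_f ∈ {m_i−1, m_i, m_i+1} ∩ [−0, 0] = {0} → 1 state.
Total: 1.

1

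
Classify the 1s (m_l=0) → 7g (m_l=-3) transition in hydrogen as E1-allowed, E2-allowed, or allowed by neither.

Δl = 4 − 0 = +4; l_i + l_f = 4.
Δm_l = -3.
E1 (Δl = ±1, |Δm_l| ≤ 1): not satisfied.
E2 (Δl = 0,±2, l_i+l_f ≥ 2, |Δm_l| ≤ 2): not satisfied.

neither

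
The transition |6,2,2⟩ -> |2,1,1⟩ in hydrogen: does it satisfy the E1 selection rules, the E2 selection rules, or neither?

E1

Δl = 1 − 2 = -1; l_i + l_f = 3.
Δm_l = -1.
E1 (Δl = ±1, |Δm_l| ≤ 1): satisfied.
E2 (Δl = 0,±2, l_i+l_f ≥ 2, |Δm_l| ≤ 2): not satisfied.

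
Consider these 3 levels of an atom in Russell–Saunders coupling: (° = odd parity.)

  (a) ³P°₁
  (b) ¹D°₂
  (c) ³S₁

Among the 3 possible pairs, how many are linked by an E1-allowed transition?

1

(a)–(b): forbidden (parity, ΔS).
(a)–(c): allowed.
(b)–(c): forbidden (ΔS, ΔL).
Allowed pairs: 1 of 3.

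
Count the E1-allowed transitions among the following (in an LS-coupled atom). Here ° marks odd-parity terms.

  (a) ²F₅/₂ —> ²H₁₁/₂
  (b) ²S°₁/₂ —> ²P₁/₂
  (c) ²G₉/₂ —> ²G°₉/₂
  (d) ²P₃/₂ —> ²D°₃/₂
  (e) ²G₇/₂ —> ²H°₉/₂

4

(a) forbidden (parity, ΔL, ΔJ fail)
(b) allowed
(c) allowed
(d) allowed
(e) allowed
Total allowed: 4 of 5.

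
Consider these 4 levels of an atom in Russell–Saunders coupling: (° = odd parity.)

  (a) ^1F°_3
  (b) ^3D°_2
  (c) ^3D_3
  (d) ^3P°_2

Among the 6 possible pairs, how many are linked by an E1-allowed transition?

2

(a)–(b): forbidden (parity, ΔS).
(a)–(c): forbidden (ΔS).
(a)–(d): forbidden (parity, ΔS, ΔL).
(b)–(c): allowed.
(b)–(d): forbidden (parity).
(c)–(d): allowed.
Allowed pairs: 2 of 6.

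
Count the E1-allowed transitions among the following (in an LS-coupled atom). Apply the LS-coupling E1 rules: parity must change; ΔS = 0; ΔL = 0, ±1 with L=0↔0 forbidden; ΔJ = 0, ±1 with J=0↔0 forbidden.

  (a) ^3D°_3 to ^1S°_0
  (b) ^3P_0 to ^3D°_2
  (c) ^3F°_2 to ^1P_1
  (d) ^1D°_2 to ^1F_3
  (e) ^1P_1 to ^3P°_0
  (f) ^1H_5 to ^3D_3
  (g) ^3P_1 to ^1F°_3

1

(a) forbidden (parity, ΔS, ΔL, ΔJ fail)
(b) forbidden (ΔJ fails)
(c) forbidden (ΔS, ΔL fail)
(d) allowed
(e) forbidden (ΔS fails)
(f) forbidden (parity, ΔS, ΔL, ΔJ fail)
(g) forbidden (ΔS, ΔL, ΔJ fail)
Total allowed: 1 of 7.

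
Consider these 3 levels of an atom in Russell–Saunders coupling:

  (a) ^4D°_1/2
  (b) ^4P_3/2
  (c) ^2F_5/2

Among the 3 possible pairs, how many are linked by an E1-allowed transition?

(a)–(b): allowed.
(a)–(c): forbidden (ΔS, ΔJ).
(b)–(c): forbidden (parity, ΔS, ΔL).
Allowed pairs: 1 of 3.

1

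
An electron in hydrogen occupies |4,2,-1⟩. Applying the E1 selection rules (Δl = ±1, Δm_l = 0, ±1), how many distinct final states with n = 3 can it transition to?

E1 requires Δl = ±1, so l_f ∈ {1, 3}; with 0 ≤ l_f ≤ n_f−1 = 2, the allowed l_f values are {1}.
For l_f = 1: m_f ∈ {m_i−1, m_i, m_i+1} ∩ [−1, 1] = {-1, 0} → 2 states.
Total: 2.

2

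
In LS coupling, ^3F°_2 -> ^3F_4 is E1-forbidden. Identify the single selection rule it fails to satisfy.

Parity must change: odd → even — ok.
ΔS = 0: S: 1 → 1 — ok.
ΔL = 0, ±1 (not L=0↔0): L: 3 → 3, ΔL = +0 — ok.
ΔJ = 0, ±1 (not J=0↔0): J: 2 → 4, ΔJ = +2 — fails.

the ΔJ = 0, ±1 rule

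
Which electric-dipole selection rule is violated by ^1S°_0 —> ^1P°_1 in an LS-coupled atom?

Reading off the term symbols: S 0→0, L 0→1, J 0→1, parity odd→odd.
ΔJ = 0, ±1 (not J=0↔0): J: 0 → 1, ΔJ = +1 — passes.
Parity must change: odd → odd — fails.
ΔS = 0: S: 0 → 0 — passes.
ΔL = 0, ±1 (not L=0↔0): L: 0 → 1, ΔL = +1 — passes.

parity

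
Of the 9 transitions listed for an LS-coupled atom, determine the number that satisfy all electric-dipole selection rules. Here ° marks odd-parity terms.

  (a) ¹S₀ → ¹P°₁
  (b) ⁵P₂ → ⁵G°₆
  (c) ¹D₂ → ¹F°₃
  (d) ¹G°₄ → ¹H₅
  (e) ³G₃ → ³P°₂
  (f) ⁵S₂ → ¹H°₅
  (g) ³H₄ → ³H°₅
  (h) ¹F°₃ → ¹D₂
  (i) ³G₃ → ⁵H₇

(a) allowed
(b) forbidden (ΔL, ΔJ fail)
(c) allowed
(d) allowed
(e) forbidden (ΔL fails)
(f) forbidden (ΔS, ΔL, ΔJ fail)
(g) allowed
(h) allowed
(i) forbidden (parity, ΔS, ΔJ fail)
Total allowed: 5 of 9.

5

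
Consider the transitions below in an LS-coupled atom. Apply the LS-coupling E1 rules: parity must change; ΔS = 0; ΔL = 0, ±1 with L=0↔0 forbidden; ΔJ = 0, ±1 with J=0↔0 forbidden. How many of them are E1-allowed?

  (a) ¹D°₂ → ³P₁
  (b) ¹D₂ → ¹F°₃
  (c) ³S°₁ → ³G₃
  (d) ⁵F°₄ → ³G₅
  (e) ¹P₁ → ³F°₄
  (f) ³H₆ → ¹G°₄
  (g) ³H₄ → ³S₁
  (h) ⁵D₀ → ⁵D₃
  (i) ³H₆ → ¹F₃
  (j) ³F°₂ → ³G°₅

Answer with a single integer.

(a) forbidden (ΔS fails)
(b) allowed
(c) forbidden (ΔL, ΔJ fail)
(d) forbidden (ΔS fails)
(e) forbidden (ΔS, ΔL, ΔJ fail)
(f) forbidden (ΔS, ΔJ fail)
(g) forbidden (parity, ΔL, ΔJ fail)
(h) forbidden (parity, ΔJ fail)
(i) forbidden (parity, ΔS, ΔL, ΔJ fail)
(j) forbidden (parity, ΔJ fail)
Total allowed: 1 of 10.

1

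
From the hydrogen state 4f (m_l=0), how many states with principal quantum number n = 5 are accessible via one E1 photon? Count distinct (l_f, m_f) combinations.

E1 requires Δl = ±1, so l_f ∈ {2, 4}; with 0 ≤ l_f ≤ n_f−1 = 4, the allowed l_f values are {2, 4}.
For l_f = 2: m_f ∈ {m_i−1, m_i, m_i+1} ∩ [−2, 2] = {-1, 0, 1} → 3 states.
For l_f = 4: m_f ∈ {m_i−1, m_i, m_i+1} ∩ [−4, 4] = {-1, 0, 1} → 3 states.
Total: 6.

6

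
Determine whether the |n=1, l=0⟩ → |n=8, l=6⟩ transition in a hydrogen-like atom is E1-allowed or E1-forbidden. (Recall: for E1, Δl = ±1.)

l: 0 → 6 (Δl = +6). Δl = ±1 violated.
The transition is electric-dipole forbidden.

forbidden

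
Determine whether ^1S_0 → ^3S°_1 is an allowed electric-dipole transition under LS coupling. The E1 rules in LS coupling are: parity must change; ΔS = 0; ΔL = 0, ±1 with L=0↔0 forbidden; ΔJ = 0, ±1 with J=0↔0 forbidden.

Initial level: S=0, L=0, J=0, parity even. Final level: S=1, L=0, J=1, parity odd.
Parity must change: even → odd — ✓.
ΔS = 0: S: 0 → 1 — ✗.
ΔL = 0, ±1 (not L=0↔0): L: 0 → 0, ΔL = +0 — ✗.
ΔJ = 0, ±1 (not J=0↔0): J: 0 → 1, ΔJ = +1 — ✓.
Rule(s) violated: ΔS, ΔL.

forbidden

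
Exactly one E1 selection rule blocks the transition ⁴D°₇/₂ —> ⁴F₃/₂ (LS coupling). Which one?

Parity must change: odd → even — ok.
ΔS = 0: S: 3/2 → 3/2 — ok.
ΔL = 0, ±1 (not L=0↔0): L: 2 → 3, ΔL = +1 — ok.
ΔJ = 0, ±1 (not J=0↔0): J: 7/2 → 3/2, ΔJ = -2 — fails.

the ΔJ = 0, ±1 rule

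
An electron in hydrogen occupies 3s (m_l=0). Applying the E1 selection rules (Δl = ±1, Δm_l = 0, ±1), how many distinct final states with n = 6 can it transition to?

E1 requires Δl = ±1, so l_f ∈ {-1, 1}; with 0 ≤ l_f ≤ n_f−1 = 5, the allowed l_f values are {1}.
For l_f = 1: m_f ∈ {m_i−1, m_i, m_i+1} ∩ [−1, 1] = {-1, 0, 1} → 3 states.
Total: 3.

3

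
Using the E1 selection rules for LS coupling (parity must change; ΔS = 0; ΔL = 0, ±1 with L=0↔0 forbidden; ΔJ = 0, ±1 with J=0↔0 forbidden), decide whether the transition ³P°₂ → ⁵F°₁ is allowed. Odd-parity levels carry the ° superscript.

Parity must change: odd → odd — fails.
ΔS = 0: S: 1 → 2 — fails.
ΔL = 0, ±1 (not L=0↔0): L: 1 → 3, ΔL = +2 — fails.
ΔJ = 0, ±1 (not J=0↔0): J: 2 → 1, ΔJ = -1 — passes.
Rule(s) violated: parity, ΔS, ΔL.

forbidden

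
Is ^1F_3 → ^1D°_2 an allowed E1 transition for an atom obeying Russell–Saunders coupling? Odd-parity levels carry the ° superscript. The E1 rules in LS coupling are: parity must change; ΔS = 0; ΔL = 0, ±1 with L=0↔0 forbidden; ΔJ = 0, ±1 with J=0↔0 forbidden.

allowed

Parity must change: even → odd — passes.
ΔS = 0: S: 0 → 0 — passes.
ΔL = 0, ±1 (not L=0↔0): L: 3 → 2, ΔL = -1 — passes.
ΔJ = 0, ±1 (not J=0↔0): J: 3 → 2, ΔJ = -1 — passes.
All four E1 rules are satisfied.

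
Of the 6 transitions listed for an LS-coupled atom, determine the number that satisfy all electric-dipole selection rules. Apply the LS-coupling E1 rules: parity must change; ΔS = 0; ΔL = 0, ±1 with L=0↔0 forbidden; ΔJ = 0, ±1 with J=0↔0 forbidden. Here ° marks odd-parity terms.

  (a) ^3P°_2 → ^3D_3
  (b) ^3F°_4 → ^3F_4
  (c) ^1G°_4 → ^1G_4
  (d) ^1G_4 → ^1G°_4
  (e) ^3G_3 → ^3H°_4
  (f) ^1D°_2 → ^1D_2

(a) allowed
(b) allowed
(c) allowed
(d) allowed
(e) allowed
(f) allowed
Total allowed: 6 of 6.

6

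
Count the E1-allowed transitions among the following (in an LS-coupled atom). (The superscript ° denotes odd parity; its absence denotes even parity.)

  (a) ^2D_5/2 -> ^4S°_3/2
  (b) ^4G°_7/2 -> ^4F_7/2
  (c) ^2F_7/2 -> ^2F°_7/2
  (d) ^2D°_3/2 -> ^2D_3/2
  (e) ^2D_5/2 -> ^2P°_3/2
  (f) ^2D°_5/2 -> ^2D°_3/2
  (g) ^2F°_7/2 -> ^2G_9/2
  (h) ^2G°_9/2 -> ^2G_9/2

6

(a) forbidden (ΔS, ΔL fail)
(b) allowed
(c) allowed
(d) allowed
(e) allowed
(f) forbidden (parity fails)
(g) allowed
(h) allowed
Total allowed: 6 of 8.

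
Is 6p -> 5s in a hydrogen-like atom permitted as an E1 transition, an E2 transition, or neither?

Δl = 0 − 1 = -1; l_i + l_f = 1.
E1 (Δl = ±1): satisfied.
E2 (Δl = 0,±2, l_i+l_f ≥ 2): not satisfied.

E1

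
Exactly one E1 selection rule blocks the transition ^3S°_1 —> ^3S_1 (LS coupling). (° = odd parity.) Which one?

the L=0 ↔ L=0 exclusion

Parity must change: odd → even — passes.
ΔS = 0: S: 1 → 1 — passes.
ΔL = 0, ±1 (not L=0↔0): L: 0 → 0, ΔL = +0 — fails.
ΔJ = 0, ±1 (not J=0↔0): J: 1 → 1, ΔJ = +0 — passes.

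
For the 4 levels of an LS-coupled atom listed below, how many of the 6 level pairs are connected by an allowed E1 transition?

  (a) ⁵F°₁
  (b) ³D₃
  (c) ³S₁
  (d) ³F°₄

1

(a)–(b): forbidden (ΔS, ΔJ).
(a)–(c): forbidden (ΔS, ΔL).
(a)–(d): forbidden (parity, ΔS, ΔJ).
(b)–(c): forbidden (parity, ΔL, ΔJ).
(b)–(d): allowed.
(c)–(d): forbidden (ΔL, ΔJ).
Allowed pairs: 1 of 6.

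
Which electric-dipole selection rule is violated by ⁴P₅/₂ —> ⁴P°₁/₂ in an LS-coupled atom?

the ΔJ = 0, ±1 rule

Parity must change: even → odd — ✓.
ΔS = 0: S: 3/2 → 3/2 — ✓.
ΔL = 0, ±1 (not L=0↔0): L: 1 → 1, ΔL = +0 — ✓.
ΔJ = 0, ±1 (not J=0↔0): J: 5/2 → 1/2, ΔJ = -2 — ✗.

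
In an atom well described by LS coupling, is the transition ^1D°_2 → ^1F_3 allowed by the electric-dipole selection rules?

Reading off the term symbols: S 0→0, L 2→3, J 2→3, parity odd→even.
Parity must change: odd → even — passes.
ΔJ = 0, ±1 (not J=0↔0): J: 2 → 3, ΔJ = +1 — passes.
ΔS = 0: S: 0 → 0 — passes.
ΔL = 0, ±1 (not L=0↔0): L: 2 → 3, ΔL = +1 — passes.
All four E1 rules are satisfied.

allowed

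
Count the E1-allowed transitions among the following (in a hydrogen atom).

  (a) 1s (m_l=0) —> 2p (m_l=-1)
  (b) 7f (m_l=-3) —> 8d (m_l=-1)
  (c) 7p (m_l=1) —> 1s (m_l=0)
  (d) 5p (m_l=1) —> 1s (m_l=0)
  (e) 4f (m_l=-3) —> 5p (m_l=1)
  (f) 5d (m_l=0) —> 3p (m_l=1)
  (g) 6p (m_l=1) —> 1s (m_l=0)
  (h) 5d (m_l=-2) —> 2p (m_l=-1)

6

(a) allowed
(b) forbidden — Δm_l = +2 (E1 requires Δm_l = 0, ±1)
(c) allowed
(d) allowed
(e) forbidden — Δl = -2 (E1 requires Δl = ±1); Δm_l = +4 (E1 requires Δm_l = 0, ±1)
(f) allowed
(g) allowed
(h) allowed
Total allowed: 6 of 8.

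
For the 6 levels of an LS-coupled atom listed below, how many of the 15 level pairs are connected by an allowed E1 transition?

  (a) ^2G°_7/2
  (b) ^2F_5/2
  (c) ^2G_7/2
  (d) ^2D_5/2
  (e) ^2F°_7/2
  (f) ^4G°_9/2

5

(a)–(b): allowed.
(a)–(c): allowed.
(a)–(d): forbidden (ΔL).
(a)–(e): forbidden (parity).
(a)–(f): forbidden (parity, ΔS).
(b)–(c): forbidden (parity).
(b)–(d): forbidden (parity).
(b)–(e): allowed.
(b)–(f): forbidden (ΔS, ΔJ).
(c)–(d): forbidden (parity, ΔL).
(c)–(e): allowed.
(c)–(f): forbidden (ΔS).
(d)–(e): allowed.
(d)–(f): forbidden (ΔS, ΔL, ΔJ).
(e)–(f): forbidden (parity, ΔS).
Allowed pairs: 5 of 15.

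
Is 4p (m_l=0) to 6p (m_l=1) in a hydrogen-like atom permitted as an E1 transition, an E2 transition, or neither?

E2

Δl = 1 − 1 = +0; l_i + l_f = 2.
Δm_l = +1.
E1 (Δl = ±1, |Δm_l| ≤ 1): not satisfied.
E2 (Δl = 0,±2, l_i+l_f ≥ 2, |Δm_l| ≤ 2): satisfied.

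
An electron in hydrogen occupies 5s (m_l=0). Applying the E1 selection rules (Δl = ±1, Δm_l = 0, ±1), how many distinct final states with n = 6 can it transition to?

E1 requires Δl = ±1, so l_f ∈ {-1, 1}; with 0 ≤ l_f ≤ n_f−1 = 5, the allowed l_f values are {1}.
For l_f = 1: m_f ∈ {m_i−1, m_i, m_i+1} ∩ [−1, 1] = {-1, 0, 1} → 3 states.
Total: 3.

3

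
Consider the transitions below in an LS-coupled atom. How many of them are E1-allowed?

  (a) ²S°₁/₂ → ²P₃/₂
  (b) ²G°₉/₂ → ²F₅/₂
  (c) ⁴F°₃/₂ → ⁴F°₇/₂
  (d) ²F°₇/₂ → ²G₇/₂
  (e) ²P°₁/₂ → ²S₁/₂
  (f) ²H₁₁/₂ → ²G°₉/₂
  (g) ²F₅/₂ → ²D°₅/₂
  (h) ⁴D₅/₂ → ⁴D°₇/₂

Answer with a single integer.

6

(a) allowed
(b) forbidden (ΔJ fails)
(c) forbidden (parity, ΔJ fail)
(d) allowed
(e) allowed
(f) allowed
(g) allowed
(h) allowed
Total allowed: 6 of 8.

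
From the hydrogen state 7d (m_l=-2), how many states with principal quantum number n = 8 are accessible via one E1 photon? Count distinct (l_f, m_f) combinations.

E1 requires Δl = ±1, so l_f ∈ {1, 3}; with 0 ≤ l_f ≤ n_f−1 = 7, the allowed l_f values are {1, 3}.
For l_f = 1: m_f ∈ {m_i−1, m_i, m_i+1} ∩ [−1, 1] = {-1} → 1 state.
For l_f = 3: m_f ∈ {m_i−1, m_i, m_i+1} ∩ [−3, 3] = {-3, -2, -1} → 3 states.
Total: 4.

4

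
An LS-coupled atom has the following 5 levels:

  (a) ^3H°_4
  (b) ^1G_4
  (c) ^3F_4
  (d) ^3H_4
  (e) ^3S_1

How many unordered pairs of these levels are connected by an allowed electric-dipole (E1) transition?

(a)–(b): forbidden (ΔS).
(a)–(c): forbidden (ΔL).
(a)–(d): allowed.
(a)–(e): forbidden (ΔL, ΔJ).
(b)–(c): forbidden (parity, ΔS).
(b)–(d): forbidden (parity, ΔS).
(b)–(e): forbidden (parity, ΔS, ΔL, ΔJ).
(c)–(d): forbidden (parity, ΔL).
(c)–(e): forbidden (parity, ΔL, ΔJ).
(d)–(e): forbidden (parity, ΔL, ΔJ).
Allowed pairs: 1 of 10.

1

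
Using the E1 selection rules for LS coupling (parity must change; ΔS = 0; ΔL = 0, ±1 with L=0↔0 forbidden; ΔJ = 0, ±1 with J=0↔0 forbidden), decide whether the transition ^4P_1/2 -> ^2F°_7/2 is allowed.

forbidden

Reading off the term symbols: S 3/2→1/2, L 1→3, J 1/2→7/2, parity even→odd.
ΔL = 0, ±1 (not L=0↔0): L: 1 → 3, ΔL = +2 — fails.
ΔJ = 0, ±1 (not J=0↔0): J: 1/2 → 7/2, ΔJ = +3 — fails.
ΔS = 0: S: 3/2 → 1/2 — fails.
Parity must change: even → odd — ok.
Rule(s) violated: ΔS, ΔL, ΔJ.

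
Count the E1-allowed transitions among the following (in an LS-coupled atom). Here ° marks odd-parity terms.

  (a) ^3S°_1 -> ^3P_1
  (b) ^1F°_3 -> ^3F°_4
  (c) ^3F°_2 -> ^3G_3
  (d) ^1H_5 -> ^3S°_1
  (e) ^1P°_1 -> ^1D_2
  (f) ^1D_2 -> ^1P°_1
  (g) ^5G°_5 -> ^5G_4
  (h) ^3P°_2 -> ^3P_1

6

(a) allowed
(b) forbidden (parity, ΔS fail)
(c) allowed
(d) forbidden (ΔS, ΔL, ΔJ fail)
(e) allowed
(f) allowed
(g) allowed
(h) allowed
Total allowed: 6 of 8.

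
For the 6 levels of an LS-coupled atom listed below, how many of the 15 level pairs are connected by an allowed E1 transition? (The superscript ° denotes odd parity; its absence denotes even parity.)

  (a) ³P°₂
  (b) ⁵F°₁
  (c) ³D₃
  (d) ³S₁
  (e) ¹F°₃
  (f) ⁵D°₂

2

(a)–(b): forbidden (parity, ΔS, ΔL).
(a)–(c): allowed.
(a)–(d): allowed.
(a)–(e): forbidden (parity, ΔS, ΔL).
(a)–(f): forbidden (parity, ΔS).
(b)–(c): forbidden (ΔS, ΔJ).
(b)–(d): forbidden (ΔS, ΔL).
(b)–(e): forbidden (parity, ΔS, ΔJ).
(b)–(f): forbidden (parity).
(c)–(d): forbidden (parity, ΔL, ΔJ).
(c)–(e): forbidden (ΔS).
(c)–(f): forbidden (ΔS).
(d)–(e): forbidden (ΔS, ΔL, ΔJ).
(d)–(f): forbidden (ΔS, ΔL).
(e)–(f): forbidden (parity, ΔS).
Allowed pairs: 2 of 15.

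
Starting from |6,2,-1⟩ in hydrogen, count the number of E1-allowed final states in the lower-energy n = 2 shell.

E1 requires Δl = ±1, so l_f ∈ {1, 3}; with 0 ≤ l_f ≤ n_f−1 = 1, the allowed l_f values are {1}.
For l_f = 1: m_f ∈ {m_i−1, m_i, m_i+1} ∩ [−1, 1] = {-1, 0} → 2 states.
Total: 2.

2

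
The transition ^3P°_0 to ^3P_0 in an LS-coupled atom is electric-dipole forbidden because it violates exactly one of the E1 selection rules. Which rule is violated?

the J=0 ↔ J=0 exclusion

Parity must change: odd → even — ok.
ΔS = 0: S: 1 → 1 — ok.
ΔL = 0, ±1 (not L=0↔0): L: 1 → 1, ΔL = +0 — ok.
ΔJ = 0, ±1 (not J=0↔0): J: 0 → 0, ΔJ = +0 — fails.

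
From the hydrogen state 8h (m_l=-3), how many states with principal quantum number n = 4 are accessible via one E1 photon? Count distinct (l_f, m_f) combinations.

E1 requires l_f ∈ {4, 6}, but neither lies in [0, 3], so no final state is reachable.
Total: 0.

0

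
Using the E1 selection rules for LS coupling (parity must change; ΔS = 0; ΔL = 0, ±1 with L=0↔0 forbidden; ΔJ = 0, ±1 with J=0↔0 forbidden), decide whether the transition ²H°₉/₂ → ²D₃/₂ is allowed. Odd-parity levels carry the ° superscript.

Parity must change: odd → even — ok.
ΔS = 0: S: 1/2 → 1/2 — ok.
ΔL = 0, ±1 (not L=0↔0): L: 5 → 2, ΔL = -3 — fails.
ΔJ = 0, ±1 (not J=0↔0): J: 9/2 → 3/2, ΔJ = -3 — fails.
Rule(s) violated: ΔL, ΔJ.

forbidden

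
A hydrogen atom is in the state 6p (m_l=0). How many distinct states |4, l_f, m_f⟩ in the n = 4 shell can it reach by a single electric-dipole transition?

4

E1 requires Δl = ±1, so l_f ∈ {0, 2}; with 0 ≤ l_f ≤ n_f−1 = 3, the allowed l_f values are {0, 2}.
For l_f = 0: m_f ∈ {m_i−1, m_i, m_i+1} ∩ [−0, 0] = {0} → 1 state.
For l_f = 2: m_f ∈ {m_i−1, m_i, m_i+1} ∩ [−2, 2] = {-1, 0, 1} → 3 states.
Total: 4.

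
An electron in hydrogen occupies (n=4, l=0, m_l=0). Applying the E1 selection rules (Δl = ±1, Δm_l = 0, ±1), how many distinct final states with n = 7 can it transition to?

E1 requires Δl = ±1, so l_f ∈ {-1, 1}; with 0 ≤ l_f ≤ n_f−1 = 6, the allowed l_f values are {1}.
For l_f = 1: m_f ∈ {m_i−1, m_i, m_i+1} ∩ [−1, 1] = {-1, 0, 1} → 3 states.
Total: 3.

3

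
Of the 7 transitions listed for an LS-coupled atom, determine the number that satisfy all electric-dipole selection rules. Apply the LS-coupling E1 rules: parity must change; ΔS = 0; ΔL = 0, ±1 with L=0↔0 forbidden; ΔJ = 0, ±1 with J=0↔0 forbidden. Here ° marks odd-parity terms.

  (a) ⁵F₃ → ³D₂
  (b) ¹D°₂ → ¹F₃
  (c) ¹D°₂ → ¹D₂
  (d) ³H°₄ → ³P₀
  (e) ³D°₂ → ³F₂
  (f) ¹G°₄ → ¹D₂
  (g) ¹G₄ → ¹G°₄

(a) forbidden (parity, ΔS fail)
(b) allowed
(c) allowed
(d) forbidden (ΔL, ΔJ fail)
(e) allowed
(f) forbidden (ΔL, ΔJ fail)
(g) allowed
Total allowed: 4 of 7.

4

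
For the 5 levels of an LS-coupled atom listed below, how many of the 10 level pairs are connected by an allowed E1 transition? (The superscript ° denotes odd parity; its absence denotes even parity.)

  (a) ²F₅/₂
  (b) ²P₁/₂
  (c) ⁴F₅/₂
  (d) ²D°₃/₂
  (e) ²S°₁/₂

3

(a)–(b): forbidden (parity, ΔL, ΔJ).
(a)–(c): forbidden (parity, ΔS).
(a)–(d): allowed.
(a)–(e): forbidden (ΔL, ΔJ).
(b)–(c): forbidden (parity, ΔS, ΔL, ΔJ).
(b)–(d): allowed.
(b)–(e): allowed.
(c)–(d): forbidden (ΔS).
(c)–(e): forbidden (ΔS, ΔL, ΔJ).
(d)–(e): forbidden (parity, ΔL).
Allowed pairs: 3 of 10.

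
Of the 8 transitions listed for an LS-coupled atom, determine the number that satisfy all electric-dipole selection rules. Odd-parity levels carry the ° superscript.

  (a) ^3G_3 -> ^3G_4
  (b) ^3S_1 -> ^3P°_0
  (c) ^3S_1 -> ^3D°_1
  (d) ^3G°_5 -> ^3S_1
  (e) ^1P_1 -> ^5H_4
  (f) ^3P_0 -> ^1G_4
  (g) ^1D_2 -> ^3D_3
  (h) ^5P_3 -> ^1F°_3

(a) forbidden (parity fails)
(b) allowed
(c) forbidden (ΔL fails)
(d) forbidden (ΔL, ΔJ fail)
(e) forbidden (parity, ΔS, ΔL, ΔJ fail)
(f) forbidden (parity, ΔS, ΔL, ΔJ fail)
(g) forbidden (parity, ΔS fail)
(h) forbidden (ΔS, ΔL fail)
Total allowed: 1 of 8.

1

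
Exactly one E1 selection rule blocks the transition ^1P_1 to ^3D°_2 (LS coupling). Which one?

Initial level: S=0, L=1, J=1, parity even. Final level: S=1, L=2, J=2, parity odd.
ΔS = 0: S: 0 → 1 — fails.
ΔL = 0, ±1 (not L=0↔0): L: 1 → 2, ΔL = +1 — ok.
Parity must change: even → odd — ok.
ΔJ = 0, ±1 (not J=0↔0): J: 1 → 2, ΔJ = +1 — ok.

the ΔS = 0 rule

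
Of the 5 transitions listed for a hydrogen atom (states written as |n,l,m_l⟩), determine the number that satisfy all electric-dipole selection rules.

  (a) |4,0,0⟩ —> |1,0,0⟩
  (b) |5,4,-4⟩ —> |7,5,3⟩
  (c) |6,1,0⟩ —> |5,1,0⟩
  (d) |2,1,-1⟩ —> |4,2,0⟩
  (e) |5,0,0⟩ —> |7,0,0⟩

1

(a) forbidden — Δl = +0 (E1 requires Δl = ±1)
(b) forbidden — Δm_l = +7 (E1 requires Δm_l = 0, ±1)
(c) forbidden — Δl = +0 (E1 requires Δl = ±1)
(d) allowed
(e) forbidden — Δl = +0 (E1 requires Δl = ±1)
Total allowed: 1 of 5.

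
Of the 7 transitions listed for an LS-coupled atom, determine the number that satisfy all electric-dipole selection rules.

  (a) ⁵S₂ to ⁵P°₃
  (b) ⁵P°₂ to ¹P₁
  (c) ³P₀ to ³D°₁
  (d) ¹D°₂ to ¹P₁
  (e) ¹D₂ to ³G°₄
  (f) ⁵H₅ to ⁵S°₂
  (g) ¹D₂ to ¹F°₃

(a) allowed
(b) forbidden (ΔS fails)
(c) allowed
(d) allowed
(e) forbidden (ΔS, ΔL, ΔJ fail)
(f) forbidden (ΔL, ΔJ fail)
(g) allowed
Total allowed: 4 of 7.

4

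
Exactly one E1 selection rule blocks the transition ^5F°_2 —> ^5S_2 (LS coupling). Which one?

Initial level: S=2, L=3, J=2, parity odd. Final level: S=2, L=0, J=2, parity even.
ΔL = 0, ±1 (not L=0↔0): L: 3 → 0, ΔL = -3 — violated.
ΔS = 0: S: 2 → 2 — satisfied.
Parity must change: odd → even — satisfied.
ΔJ = 0, ±1 (not J=0↔0): J: 2 → 2, ΔJ = +0 — satisfied.

the ΔL = 0, ±1 rule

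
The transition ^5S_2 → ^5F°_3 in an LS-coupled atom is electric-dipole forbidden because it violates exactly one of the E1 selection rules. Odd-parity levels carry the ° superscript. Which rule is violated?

the ΔL = 0, ±1 rule

Parity must change: even → odd — passes.
ΔS = 0: S: 2 → 2 — passes.
ΔL = 0, ±1 (not L=0↔0): L: 0 → 3, ΔL = +3 — fails.
ΔJ = 0, ±1 (not J=0↔0): J: 2 → 3, ΔJ = +1 — passes.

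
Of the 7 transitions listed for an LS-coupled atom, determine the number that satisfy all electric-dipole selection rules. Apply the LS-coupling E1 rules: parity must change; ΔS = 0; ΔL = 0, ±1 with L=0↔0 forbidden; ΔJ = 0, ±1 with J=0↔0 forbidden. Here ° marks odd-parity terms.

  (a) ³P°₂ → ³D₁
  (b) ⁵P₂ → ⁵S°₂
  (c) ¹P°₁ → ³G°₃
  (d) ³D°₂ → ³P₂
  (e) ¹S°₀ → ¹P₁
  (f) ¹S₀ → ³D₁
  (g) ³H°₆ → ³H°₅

(a) allowed
(b) allowed
(c) forbidden (parity, ΔS, ΔL, ΔJ fail)
(d) allowed
(e) allowed
(f) forbidden (parity, ΔS, ΔL fail)
(g) forbidden (parity fails)
Total allowed: 4 of 7.

4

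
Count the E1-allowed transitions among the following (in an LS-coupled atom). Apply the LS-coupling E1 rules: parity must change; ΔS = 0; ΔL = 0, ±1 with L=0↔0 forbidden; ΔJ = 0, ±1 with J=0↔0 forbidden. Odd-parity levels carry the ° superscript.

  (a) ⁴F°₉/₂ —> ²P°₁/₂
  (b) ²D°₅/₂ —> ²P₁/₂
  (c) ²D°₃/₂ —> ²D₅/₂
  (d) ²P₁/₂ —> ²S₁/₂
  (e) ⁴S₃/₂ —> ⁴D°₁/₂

1

(a) forbidden (parity, ΔS, ΔL, ΔJ fail)
(b) forbidden (ΔJ fails)
(c) allowed
(d) forbidden (parity fails)
(e) forbidden (ΔL fails)
Total allowed: 1 of 5.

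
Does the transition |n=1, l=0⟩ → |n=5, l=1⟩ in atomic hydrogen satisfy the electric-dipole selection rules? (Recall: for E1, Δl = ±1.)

l: 0 → 1 (Δl = +1). Δl = ±1 passes.
All E1 selection rules are satisfied.

allowed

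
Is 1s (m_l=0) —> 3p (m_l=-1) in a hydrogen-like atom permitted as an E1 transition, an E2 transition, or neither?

Δl = 1 − 0 = +1; l_i + l_f = 1.
Δm_l = -1.
E1 (Δl = ±1, |Δm_l| ≤ 1): satisfied.
E2 (Δl = 0,±2, l_i+l_f ≥ 2, |Δm_l| ≤ 2): not satisfied.

E1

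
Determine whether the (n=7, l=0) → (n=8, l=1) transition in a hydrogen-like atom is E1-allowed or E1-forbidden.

Δl = 1 − 0 = +1; the E1 rule Δl = ±1 is ok.
All E1 selection rules are satisfied.

allowed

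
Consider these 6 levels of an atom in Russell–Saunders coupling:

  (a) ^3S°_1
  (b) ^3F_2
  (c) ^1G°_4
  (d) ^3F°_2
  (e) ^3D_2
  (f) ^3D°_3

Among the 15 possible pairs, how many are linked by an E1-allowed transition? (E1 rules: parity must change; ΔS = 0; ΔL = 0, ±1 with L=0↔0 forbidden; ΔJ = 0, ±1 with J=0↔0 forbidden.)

(a)–(b): forbidden (ΔL).
(a)–(c): forbidden (parity, ΔS, ΔL, ΔJ).
(a)–(d): forbidden (parity, ΔL).
(a)–(e): forbidden (ΔL).
(a)–(f): forbidden (parity, ΔL, ΔJ).
(b)–(c): forbidden (ΔS, ΔJ).
(b)–(d): allowed.
(b)–(e): forbidden (parity).
(b)–(f): allowed.
(c)–(d): forbidden (parity, ΔS, ΔJ).
(c)–(e): forbidden (ΔS, ΔL, ΔJ).
(c)–(f): forbidden (parity, ΔS, ΔL).
(d)–(e): allowed.
(d)–(f): forbidden (parity).
(e)–(f): allowed.
Allowed pairs: 4 of 15.

4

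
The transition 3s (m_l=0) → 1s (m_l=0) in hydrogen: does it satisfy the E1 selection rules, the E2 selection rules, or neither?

Δl = 0 − 0 = +0; l_i + l_f = 0.
Δm_l = +0.
E1 (Δl = ±1, |Δm_l| ≤ 1): not satisfied.
E2 (Δl = 0,±2, l_i+l_f ≥ 2, |Δm_l| ≤ 2): not satisfied.

neither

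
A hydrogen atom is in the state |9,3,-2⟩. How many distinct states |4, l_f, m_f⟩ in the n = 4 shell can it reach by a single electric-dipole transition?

E1 requires Δl = ±1, so l_f ∈ {2, 4}; with 0 ≤ l_f ≤ n_f−1 = 3, the allowed l_f values are {2}.
For l_f = 2: m_f ∈ {m_i−1, m_i, m_i+1} ∩ [−2, 2] = {-2, -1} → 2 states.
Total: 2.

2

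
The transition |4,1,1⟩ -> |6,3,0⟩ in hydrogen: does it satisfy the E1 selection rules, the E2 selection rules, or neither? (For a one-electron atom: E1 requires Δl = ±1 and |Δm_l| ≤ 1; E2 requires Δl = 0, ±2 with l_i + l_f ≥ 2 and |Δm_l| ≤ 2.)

E2

Δl = 3 − 1 = +2; l_i + l_f = 4.
Δm_l = -1.
E1 (Δl = ±1, |Δm_l| ≤ 1): not satisfied.
E2 (Δl = 0,±2, l_i+l_f ≥ 2, |Δm_l| ≤ 2): satisfied.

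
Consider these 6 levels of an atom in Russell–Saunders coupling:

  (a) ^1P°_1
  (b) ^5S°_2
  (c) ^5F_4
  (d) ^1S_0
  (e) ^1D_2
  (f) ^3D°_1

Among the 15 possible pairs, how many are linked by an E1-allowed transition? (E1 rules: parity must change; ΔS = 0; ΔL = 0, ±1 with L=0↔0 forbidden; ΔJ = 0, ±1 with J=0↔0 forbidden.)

(a)–(b): forbidden (parity, ΔS).
(a)–(c): forbidden (ΔS, ΔL, ΔJ).
(a)–(d): allowed.
(a)–(e): allowed.
(a)–(f): forbidden (parity, ΔS).
(b)–(c): forbidden (ΔL, ΔJ).
(b)–(d): forbidden (ΔS, ΔL, ΔJ).
(b)–(e): forbidden (ΔS, ΔL).
(b)–(f): forbidden (parity, ΔS, ΔL).
(c)–(d): forbidden (parity, ΔS, ΔL, ΔJ).
(c)–(e): forbidden (parity, ΔS, ΔJ).
(c)–(f): forbidden (ΔS, ΔJ).
(d)–(e): forbidden (parity, ΔL, ΔJ).
(d)–(f): forbidden (ΔS, ΔL).
(e)–(f): forbidden (ΔS).
Allowed pairs: 2 of 15.

2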